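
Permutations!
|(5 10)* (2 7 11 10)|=|(2 7 11 10 5)|=5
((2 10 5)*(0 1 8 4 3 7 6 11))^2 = (0 8 3 6)(1 4 7 11)(2 5 10) = [8, 4, 5, 6, 7, 10, 0, 11, 3, 9, 2, 1]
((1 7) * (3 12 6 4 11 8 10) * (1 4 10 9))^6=(3 6)(10 12)=[0, 1, 2, 6, 4, 5, 3, 7, 8, 9, 12, 11, 10]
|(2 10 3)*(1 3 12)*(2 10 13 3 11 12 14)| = 15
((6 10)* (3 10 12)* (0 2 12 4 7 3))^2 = (0 12 2)(3 6 7 10 4) = [12, 1, 0, 6, 3, 5, 7, 10, 8, 9, 4, 11, 2]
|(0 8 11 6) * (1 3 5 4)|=|(0 8 11 6)(1 3 5 4)|=4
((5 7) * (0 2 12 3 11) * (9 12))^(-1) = (0 11 3 12 9 2)(5 7) = [11, 1, 0, 12, 4, 7, 6, 5, 8, 2, 10, 3, 9]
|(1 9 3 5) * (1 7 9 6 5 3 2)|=|(1 6 5 7 9 2)|=6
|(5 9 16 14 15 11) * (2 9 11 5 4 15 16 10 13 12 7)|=|(2 9 10 13 12 7)(4 15 5 11)(14 16)|=12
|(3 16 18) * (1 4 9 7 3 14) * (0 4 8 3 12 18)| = |(0 4 9 7 12 18 14 1 8 3 16)| = 11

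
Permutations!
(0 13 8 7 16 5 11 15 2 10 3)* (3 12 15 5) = (0 13 8 7 16 3)(2 10 12 15)(5 11) = [13, 1, 10, 0, 4, 11, 6, 16, 7, 9, 12, 5, 15, 8, 14, 2, 3]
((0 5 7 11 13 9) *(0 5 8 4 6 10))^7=(0 4 10 8 6)(5 11 9 7 13)=[4, 1, 2, 3, 10, 11, 0, 13, 6, 7, 8, 9, 12, 5]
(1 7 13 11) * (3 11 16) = (1 7 13 16 3 11) = [0, 7, 2, 11, 4, 5, 6, 13, 8, 9, 10, 1, 12, 16, 14, 15, 3]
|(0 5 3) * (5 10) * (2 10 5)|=6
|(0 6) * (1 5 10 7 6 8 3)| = |(0 8 3 1 5 10 7 6)| = 8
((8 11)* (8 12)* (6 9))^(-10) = (8 12 11) = [0, 1, 2, 3, 4, 5, 6, 7, 12, 9, 10, 8, 11]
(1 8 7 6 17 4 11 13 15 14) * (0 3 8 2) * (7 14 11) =(0 3 8 14 1 2)(4 7 6 17)(11 13 15) =[3, 2, 0, 8, 7, 5, 17, 6, 14, 9, 10, 13, 12, 15, 1, 11, 16, 4]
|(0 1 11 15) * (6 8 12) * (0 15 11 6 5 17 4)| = 8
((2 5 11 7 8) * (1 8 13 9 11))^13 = (1 8 2 5)(7 13 9 11) = [0, 8, 5, 3, 4, 1, 6, 13, 2, 11, 10, 7, 12, 9]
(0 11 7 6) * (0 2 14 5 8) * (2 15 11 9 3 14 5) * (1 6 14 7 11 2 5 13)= (0 9 3 7 14 5 8)(1 6 15 2 13)= [9, 6, 13, 7, 4, 8, 15, 14, 0, 3, 10, 11, 12, 1, 5, 2]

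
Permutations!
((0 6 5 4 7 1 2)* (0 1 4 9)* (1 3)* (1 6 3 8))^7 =(0 6 9 3 5)(1 2 8)(4 7) =[6, 2, 8, 5, 7, 0, 9, 4, 1, 3]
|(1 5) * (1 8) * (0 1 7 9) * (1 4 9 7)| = 3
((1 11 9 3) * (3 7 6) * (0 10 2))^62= [2, 9, 10, 11, 4, 5, 1, 3, 8, 6, 0, 7]= (0 2 10)(1 9 6)(3 11 7)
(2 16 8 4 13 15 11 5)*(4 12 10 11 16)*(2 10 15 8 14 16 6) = (2 4 13 8 12 15 6)(5 10 11)(14 16) = [0, 1, 4, 3, 13, 10, 2, 7, 12, 9, 11, 5, 15, 8, 16, 6, 14]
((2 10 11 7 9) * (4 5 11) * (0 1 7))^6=(0 4 9)(1 5 2)(7 11 10)=[4, 5, 1, 3, 9, 2, 6, 11, 8, 0, 7, 10]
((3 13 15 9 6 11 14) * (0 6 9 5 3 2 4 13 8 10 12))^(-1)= (0 12 10 8 3 5 15 13 4 2 14 11 6)= [12, 1, 14, 5, 2, 15, 0, 7, 3, 9, 8, 6, 10, 4, 11, 13]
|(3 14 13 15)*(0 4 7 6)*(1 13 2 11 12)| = |(0 4 7 6)(1 13 15 3 14 2 11 12)| = 8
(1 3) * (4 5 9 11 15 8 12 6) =(1 3)(4 5 9 11 15 8 12 6) =[0, 3, 2, 1, 5, 9, 4, 7, 12, 11, 10, 15, 6, 13, 14, 8]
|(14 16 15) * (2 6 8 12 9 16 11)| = 9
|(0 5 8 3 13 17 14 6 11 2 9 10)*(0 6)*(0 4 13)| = 20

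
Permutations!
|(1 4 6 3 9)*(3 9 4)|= 5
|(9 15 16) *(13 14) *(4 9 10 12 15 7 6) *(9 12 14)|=10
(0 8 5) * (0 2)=(0 8 5 2)=[8, 1, 0, 3, 4, 2, 6, 7, 5]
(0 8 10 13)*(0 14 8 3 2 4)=(0 3 2 4)(8 10 13 14)=[3, 1, 4, 2, 0, 5, 6, 7, 10, 9, 13, 11, 12, 14, 8]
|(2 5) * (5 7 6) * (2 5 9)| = 4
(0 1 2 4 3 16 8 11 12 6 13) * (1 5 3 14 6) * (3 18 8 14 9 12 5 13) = [13, 2, 4, 16, 9, 18, 3, 7, 11, 12, 10, 5, 1, 0, 6, 15, 14, 17, 8] = (0 13)(1 2 4 9 12)(3 16 14 6)(5 18 8 11)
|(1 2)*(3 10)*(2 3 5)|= 5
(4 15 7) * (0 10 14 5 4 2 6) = (0 10 14 5 4 15 7 2 6) = [10, 1, 6, 3, 15, 4, 0, 2, 8, 9, 14, 11, 12, 13, 5, 7]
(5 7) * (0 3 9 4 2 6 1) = (0 3 9 4 2 6 1)(5 7) = [3, 0, 6, 9, 2, 7, 1, 5, 8, 4]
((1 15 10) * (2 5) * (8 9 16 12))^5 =(1 10 15)(2 5)(8 9 16 12) =[0, 10, 5, 3, 4, 2, 6, 7, 9, 16, 15, 11, 8, 13, 14, 1, 12]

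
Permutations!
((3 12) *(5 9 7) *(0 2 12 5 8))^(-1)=(0 8 7 9 5 3 12 2)=[8, 1, 0, 12, 4, 3, 6, 9, 7, 5, 10, 11, 2]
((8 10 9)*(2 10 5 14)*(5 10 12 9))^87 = (2 8 14 9 5 12 10) = [0, 1, 8, 3, 4, 12, 6, 7, 14, 5, 2, 11, 10, 13, 9]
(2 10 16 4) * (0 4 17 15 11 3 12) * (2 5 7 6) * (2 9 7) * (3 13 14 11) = (0 4 5 2 10 16 17 15 3 12)(6 9 7)(11 13 14) = [4, 1, 10, 12, 5, 2, 9, 6, 8, 7, 16, 13, 0, 14, 11, 3, 17, 15]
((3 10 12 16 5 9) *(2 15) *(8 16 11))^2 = (3 12 8 5)(9 10 11 16) = [0, 1, 2, 12, 4, 3, 6, 7, 5, 10, 11, 16, 8, 13, 14, 15, 9]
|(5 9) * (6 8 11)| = |(5 9)(6 8 11)| = 6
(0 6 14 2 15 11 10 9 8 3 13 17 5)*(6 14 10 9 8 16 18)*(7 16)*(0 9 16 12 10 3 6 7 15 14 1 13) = (0 1 13 17 5 9 15 11 16 18 7 12 10 8 6 3)(2 14) = [1, 13, 14, 0, 4, 9, 3, 12, 6, 15, 8, 16, 10, 17, 2, 11, 18, 5, 7]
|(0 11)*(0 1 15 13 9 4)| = 7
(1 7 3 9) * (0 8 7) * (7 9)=(0 8 9 1)(3 7)=[8, 0, 2, 7, 4, 5, 6, 3, 9, 1]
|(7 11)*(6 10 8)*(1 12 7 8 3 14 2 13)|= 11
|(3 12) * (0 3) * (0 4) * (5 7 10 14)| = 4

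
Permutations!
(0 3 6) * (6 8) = (0 3 8 6) = [3, 1, 2, 8, 4, 5, 0, 7, 6]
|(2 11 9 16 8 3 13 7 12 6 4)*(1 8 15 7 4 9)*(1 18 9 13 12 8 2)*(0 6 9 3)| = 15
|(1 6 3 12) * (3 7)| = |(1 6 7 3 12)| = 5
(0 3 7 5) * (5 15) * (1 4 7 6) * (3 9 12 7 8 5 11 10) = (0 9 12 7 15 11 10 3 6 1 4 8 5) = [9, 4, 2, 6, 8, 0, 1, 15, 5, 12, 3, 10, 7, 13, 14, 11]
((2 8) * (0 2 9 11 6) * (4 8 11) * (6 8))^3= [8, 1, 9, 3, 2, 5, 11, 7, 6, 0, 10, 4]= (0 8 6 11 4 2 9)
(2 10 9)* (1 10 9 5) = (1 10 5)(2 9) = [0, 10, 9, 3, 4, 1, 6, 7, 8, 2, 5]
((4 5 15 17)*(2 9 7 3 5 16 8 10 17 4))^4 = (2 5 8 9 15 10 7 4 17 3 16) = [0, 1, 5, 16, 17, 8, 6, 4, 9, 15, 7, 11, 12, 13, 14, 10, 2, 3]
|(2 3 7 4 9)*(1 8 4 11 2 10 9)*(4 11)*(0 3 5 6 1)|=|(0 3 7 4)(1 8 11 2 5 6)(9 10)|=12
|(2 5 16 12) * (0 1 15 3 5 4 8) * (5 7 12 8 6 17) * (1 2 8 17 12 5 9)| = |(0 2 4 6 12 8)(1 15 3 7 5 16 17 9)| = 24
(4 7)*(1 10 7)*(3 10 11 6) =(1 11 6 3 10 7 4) =[0, 11, 2, 10, 1, 5, 3, 4, 8, 9, 7, 6]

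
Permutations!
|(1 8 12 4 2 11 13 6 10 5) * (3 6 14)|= 12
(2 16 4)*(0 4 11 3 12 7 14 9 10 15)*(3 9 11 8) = (0 4 2 16 8 3 12 7 14 11 9 10 15) = [4, 1, 16, 12, 2, 5, 6, 14, 3, 10, 15, 9, 7, 13, 11, 0, 8]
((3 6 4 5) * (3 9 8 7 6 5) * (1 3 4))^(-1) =[0, 6, 2, 1, 4, 3, 7, 8, 9, 5] =(1 6 7 8 9 5 3)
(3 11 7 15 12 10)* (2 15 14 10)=(2 15 12)(3 11 7 14 10)=[0, 1, 15, 11, 4, 5, 6, 14, 8, 9, 3, 7, 2, 13, 10, 12]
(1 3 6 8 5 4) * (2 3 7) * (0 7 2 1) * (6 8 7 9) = (0 9 6 7 1 2 3 8 5 4) = [9, 2, 3, 8, 0, 4, 7, 1, 5, 6]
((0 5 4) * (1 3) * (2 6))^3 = (1 3)(2 6) = [0, 3, 6, 1, 4, 5, 2]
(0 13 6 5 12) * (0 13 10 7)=(0 10 7)(5 12 13 6)=[10, 1, 2, 3, 4, 12, 5, 0, 8, 9, 7, 11, 13, 6]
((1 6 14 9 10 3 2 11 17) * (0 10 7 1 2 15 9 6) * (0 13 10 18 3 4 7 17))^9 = (0 18 3 15 9 17 2 11)(1 7 4 10 13)(6 14) = [18, 7, 11, 15, 10, 5, 14, 4, 8, 17, 13, 0, 12, 1, 6, 9, 16, 2, 3]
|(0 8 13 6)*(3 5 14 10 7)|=|(0 8 13 6)(3 5 14 10 7)|=20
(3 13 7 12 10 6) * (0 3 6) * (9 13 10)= (0 3 10)(7 12 9 13)= [3, 1, 2, 10, 4, 5, 6, 12, 8, 13, 0, 11, 9, 7]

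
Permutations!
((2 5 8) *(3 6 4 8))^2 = (2 3 4)(5 6 8) = [0, 1, 3, 4, 2, 6, 8, 7, 5]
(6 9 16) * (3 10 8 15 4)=(3 10 8 15 4)(6 9 16)=[0, 1, 2, 10, 3, 5, 9, 7, 15, 16, 8, 11, 12, 13, 14, 4, 6]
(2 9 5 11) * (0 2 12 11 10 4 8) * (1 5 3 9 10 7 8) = (0 2 10 4 1 5 7 8)(3 9)(11 12) = [2, 5, 10, 9, 1, 7, 6, 8, 0, 3, 4, 12, 11]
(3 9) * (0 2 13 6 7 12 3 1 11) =(0 2 13 6 7 12 3 9 1 11) =[2, 11, 13, 9, 4, 5, 7, 12, 8, 1, 10, 0, 3, 6]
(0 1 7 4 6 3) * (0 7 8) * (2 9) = (0 1 8)(2 9)(3 7 4 6) = [1, 8, 9, 7, 6, 5, 3, 4, 0, 2]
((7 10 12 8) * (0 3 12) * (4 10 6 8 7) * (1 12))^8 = (0 10 4 8 6 7 12 1 3) = [10, 3, 2, 0, 8, 5, 7, 12, 6, 9, 4, 11, 1]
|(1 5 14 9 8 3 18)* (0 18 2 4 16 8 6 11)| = |(0 18 1 5 14 9 6 11)(2 4 16 8 3)| = 40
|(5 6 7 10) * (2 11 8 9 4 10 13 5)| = |(2 11 8 9 4 10)(5 6 7 13)| = 12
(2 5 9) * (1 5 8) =[0, 5, 8, 3, 4, 9, 6, 7, 1, 2] =(1 5 9 2 8)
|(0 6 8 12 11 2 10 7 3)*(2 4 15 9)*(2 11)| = |(0 6 8 12 2 10 7 3)(4 15 9 11)| = 8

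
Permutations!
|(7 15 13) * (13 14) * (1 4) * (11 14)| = |(1 4)(7 15 11 14 13)| = 10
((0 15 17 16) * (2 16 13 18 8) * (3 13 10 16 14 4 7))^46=[15, 1, 18, 4, 2, 5, 6, 14, 13, 9, 16, 11, 12, 7, 8, 17, 0, 10, 3]=(0 15 17 10 16)(2 18 3 4)(7 14 8 13)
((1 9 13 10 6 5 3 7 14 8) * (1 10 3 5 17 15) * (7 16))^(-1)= (1 15 17 6 10 8 14 7 16 3 13 9)= [0, 15, 2, 13, 4, 5, 10, 16, 14, 1, 8, 11, 12, 9, 7, 17, 3, 6]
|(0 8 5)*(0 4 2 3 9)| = 7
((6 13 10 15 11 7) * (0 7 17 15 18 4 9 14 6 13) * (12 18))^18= (0 14 4 12 13)(6 9 18 10 7)= [14, 1, 2, 3, 12, 5, 9, 6, 8, 18, 7, 11, 13, 0, 4, 15, 16, 17, 10]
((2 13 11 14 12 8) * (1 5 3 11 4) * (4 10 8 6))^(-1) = (1 4 6 12 14 11 3 5)(2 8 10 13) = [0, 4, 8, 5, 6, 1, 12, 7, 10, 9, 13, 3, 14, 2, 11]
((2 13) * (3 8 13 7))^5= (13)= [0, 1, 2, 3, 4, 5, 6, 7, 8, 9, 10, 11, 12, 13]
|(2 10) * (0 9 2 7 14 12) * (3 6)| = 14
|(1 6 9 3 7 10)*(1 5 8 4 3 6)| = 6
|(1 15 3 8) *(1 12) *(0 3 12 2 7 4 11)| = |(0 3 8 2 7 4 11)(1 15 12)| = 21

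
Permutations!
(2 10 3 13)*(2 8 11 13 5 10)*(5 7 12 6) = (3 7 12 6 5 10)(8 11 13) = [0, 1, 2, 7, 4, 10, 5, 12, 11, 9, 3, 13, 6, 8]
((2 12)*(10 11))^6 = (12) = [0, 1, 2, 3, 4, 5, 6, 7, 8, 9, 10, 11, 12]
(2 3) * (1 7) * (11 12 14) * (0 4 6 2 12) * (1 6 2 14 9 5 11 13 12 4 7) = [7, 1, 3, 4, 2, 11, 14, 6, 8, 5, 10, 0, 9, 12, 13] = (0 7 6 14 13 12 9 5 11)(2 3 4)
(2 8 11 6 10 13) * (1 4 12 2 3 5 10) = [0, 4, 8, 5, 12, 10, 1, 7, 11, 9, 13, 6, 2, 3] = (1 4 12 2 8 11 6)(3 5 10 13)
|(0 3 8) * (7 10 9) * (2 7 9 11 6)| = |(0 3 8)(2 7 10 11 6)| = 15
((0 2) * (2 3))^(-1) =(0 2 3) =[2, 1, 3, 0]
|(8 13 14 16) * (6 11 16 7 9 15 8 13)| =|(6 11 16 13 14 7 9 15 8)| =9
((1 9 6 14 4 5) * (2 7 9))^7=[0, 5, 1, 3, 14, 4, 9, 2, 8, 7, 10, 11, 12, 13, 6]=(1 5 4 14 6 9 7 2)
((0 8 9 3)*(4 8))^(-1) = (0 3 9 8 4) = [3, 1, 2, 9, 0, 5, 6, 7, 4, 8]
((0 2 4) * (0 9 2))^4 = (2 4 9) = [0, 1, 4, 3, 9, 5, 6, 7, 8, 2]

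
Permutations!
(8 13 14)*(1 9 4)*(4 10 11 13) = (1 9 10 11 13 14 8 4) = [0, 9, 2, 3, 1, 5, 6, 7, 4, 10, 11, 13, 12, 14, 8]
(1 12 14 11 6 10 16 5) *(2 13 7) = [0, 12, 13, 3, 4, 1, 10, 2, 8, 9, 16, 6, 14, 7, 11, 15, 5] = (1 12 14 11 6 10 16 5)(2 13 7)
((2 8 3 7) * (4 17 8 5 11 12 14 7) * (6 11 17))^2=(2 17 3 6 12 7 5 8 4 11 14)=[0, 1, 17, 6, 11, 8, 12, 5, 4, 9, 10, 14, 7, 13, 2, 15, 16, 3]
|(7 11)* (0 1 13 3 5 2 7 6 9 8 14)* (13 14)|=9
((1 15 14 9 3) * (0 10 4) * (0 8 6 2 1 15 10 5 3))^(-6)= (15)= [0, 1, 2, 3, 4, 5, 6, 7, 8, 9, 10, 11, 12, 13, 14, 15]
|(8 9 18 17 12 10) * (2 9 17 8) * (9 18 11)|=|(2 18 8 17 12 10)(9 11)|=6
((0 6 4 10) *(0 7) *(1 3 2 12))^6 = [6, 2, 1, 12, 10, 5, 4, 0, 8, 9, 7, 11, 3] = (0 6 4 10 7)(1 2)(3 12)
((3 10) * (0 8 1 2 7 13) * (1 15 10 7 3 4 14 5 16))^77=(0 13 7 3 2 1 16 5 14 4 10 15 8)=[13, 16, 1, 2, 10, 14, 6, 3, 0, 9, 15, 11, 12, 7, 4, 8, 5]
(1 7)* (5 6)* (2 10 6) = (1 7)(2 10 6 5) = [0, 7, 10, 3, 4, 2, 5, 1, 8, 9, 6]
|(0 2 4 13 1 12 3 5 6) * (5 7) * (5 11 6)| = |(0 2 4 13 1 12 3 7 11 6)| = 10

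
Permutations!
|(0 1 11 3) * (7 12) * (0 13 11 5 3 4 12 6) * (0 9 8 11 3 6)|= |(0 1 5 6 9 8 11 4 12 7)(3 13)|= 10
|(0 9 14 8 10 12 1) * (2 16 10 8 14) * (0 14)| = 8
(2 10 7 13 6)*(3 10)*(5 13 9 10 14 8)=[0, 1, 3, 14, 4, 13, 2, 9, 5, 10, 7, 11, 12, 6, 8]=(2 3 14 8 5 13 6)(7 9 10)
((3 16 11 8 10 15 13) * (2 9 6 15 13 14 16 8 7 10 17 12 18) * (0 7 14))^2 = (0 10 3 17 18 9 15 7 13 8 12 2 6)(11 16 14) = [10, 1, 6, 17, 4, 5, 0, 13, 12, 15, 3, 16, 2, 8, 11, 7, 14, 18, 9]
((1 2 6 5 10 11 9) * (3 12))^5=(1 11 5 2 9 10 6)(3 12)=[0, 11, 9, 12, 4, 2, 1, 7, 8, 10, 6, 5, 3]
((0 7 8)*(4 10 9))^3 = (10) = [0, 1, 2, 3, 4, 5, 6, 7, 8, 9, 10]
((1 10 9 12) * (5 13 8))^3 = (13)(1 12 9 10) = [0, 12, 2, 3, 4, 5, 6, 7, 8, 10, 1, 11, 9, 13]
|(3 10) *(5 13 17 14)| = |(3 10)(5 13 17 14)| = 4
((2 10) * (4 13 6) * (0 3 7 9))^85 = [3, 1, 10, 7, 13, 5, 4, 9, 8, 0, 2, 11, 12, 6] = (0 3 7 9)(2 10)(4 13 6)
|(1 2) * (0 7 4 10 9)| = 10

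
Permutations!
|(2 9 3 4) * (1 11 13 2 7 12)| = |(1 11 13 2 9 3 4 7 12)| = 9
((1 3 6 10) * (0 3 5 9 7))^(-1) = (0 7 9 5 1 10 6 3) = [7, 10, 2, 0, 4, 1, 3, 9, 8, 5, 6]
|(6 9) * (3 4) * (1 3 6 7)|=6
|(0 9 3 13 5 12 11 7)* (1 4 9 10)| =|(0 10 1 4 9 3 13 5 12 11 7)| =11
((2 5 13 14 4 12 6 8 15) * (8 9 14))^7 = (2 13 15 5 8)(4 6 14 12 9) = [0, 1, 13, 3, 6, 8, 14, 7, 2, 4, 10, 11, 9, 15, 12, 5]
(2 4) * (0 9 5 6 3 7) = (0 9 5 6 3 7)(2 4) = [9, 1, 4, 7, 2, 6, 3, 0, 8, 5]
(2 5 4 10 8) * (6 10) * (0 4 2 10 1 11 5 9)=(0 4 6 1 11 5 2 9)(8 10)=[4, 11, 9, 3, 6, 2, 1, 7, 10, 0, 8, 5]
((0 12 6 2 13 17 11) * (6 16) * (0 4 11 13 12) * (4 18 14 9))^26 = (2 16)(4 11 18 14 9)(6 12) = [0, 1, 16, 3, 11, 5, 12, 7, 8, 4, 10, 18, 6, 13, 9, 15, 2, 17, 14]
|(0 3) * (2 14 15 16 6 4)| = 6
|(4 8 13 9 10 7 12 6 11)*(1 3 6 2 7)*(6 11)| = |(1 3 11 4 8 13 9 10)(2 7 12)| = 24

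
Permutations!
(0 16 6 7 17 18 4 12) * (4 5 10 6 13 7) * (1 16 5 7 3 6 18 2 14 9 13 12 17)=(0 5 10 18 7 1 16 12)(2 14 9 13 3 6 4 17)=[5, 16, 14, 6, 17, 10, 4, 1, 8, 13, 18, 11, 0, 3, 9, 15, 12, 2, 7]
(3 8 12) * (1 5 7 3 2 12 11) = (1 5 7 3 8 11)(2 12) = [0, 5, 12, 8, 4, 7, 6, 3, 11, 9, 10, 1, 2]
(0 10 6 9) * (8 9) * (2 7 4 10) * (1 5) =(0 2 7 4 10 6 8 9)(1 5) =[2, 5, 7, 3, 10, 1, 8, 4, 9, 0, 6]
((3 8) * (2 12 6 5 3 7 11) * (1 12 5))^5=(1 6 12)(2 11 7 8 3 5)=[0, 6, 11, 5, 4, 2, 12, 8, 3, 9, 10, 7, 1]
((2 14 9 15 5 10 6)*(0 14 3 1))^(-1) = (0 1 3 2 6 10 5 15 9 14) = [1, 3, 6, 2, 4, 15, 10, 7, 8, 14, 5, 11, 12, 13, 0, 9]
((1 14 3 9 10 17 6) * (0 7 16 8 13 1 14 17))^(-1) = (0 10 9 3 14 6 17 1 13 8 16 7) = [10, 13, 2, 14, 4, 5, 17, 0, 16, 3, 9, 11, 12, 8, 6, 15, 7, 1]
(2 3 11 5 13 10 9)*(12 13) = (2 3 11 5 12 13 10 9) = [0, 1, 3, 11, 4, 12, 6, 7, 8, 2, 9, 5, 13, 10]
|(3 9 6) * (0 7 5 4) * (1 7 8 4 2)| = 12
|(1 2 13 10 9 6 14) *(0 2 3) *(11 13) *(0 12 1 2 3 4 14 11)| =|(0 3 12 1 4 14 2)(6 11 13 10 9)| =35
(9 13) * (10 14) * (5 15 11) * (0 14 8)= (0 14 10 8)(5 15 11)(9 13)= [14, 1, 2, 3, 4, 15, 6, 7, 0, 13, 8, 5, 12, 9, 10, 11]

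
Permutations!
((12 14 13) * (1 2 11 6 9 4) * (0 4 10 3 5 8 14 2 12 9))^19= (0 11 12 4 6 2 1)(3 9 14 5 10 13 8)= [11, 0, 1, 9, 6, 10, 2, 7, 3, 14, 13, 12, 4, 8, 5]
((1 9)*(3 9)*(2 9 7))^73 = (1 2 3 9 7) = [0, 2, 3, 9, 4, 5, 6, 1, 8, 7]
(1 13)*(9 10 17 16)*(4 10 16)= (1 13)(4 10 17)(9 16)= [0, 13, 2, 3, 10, 5, 6, 7, 8, 16, 17, 11, 12, 1, 14, 15, 9, 4]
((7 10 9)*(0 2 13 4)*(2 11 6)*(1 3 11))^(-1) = [4, 0, 6, 1, 13, 5, 11, 9, 8, 10, 7, 3, 12, 2] = (0 4 13 2 6 11 3 1)(7 9 10)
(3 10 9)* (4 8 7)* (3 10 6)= (3 6)(4 8 7)(9 10)= [0, 1, 2, 6, 8, 5, 3, 4, 7, 10, 9]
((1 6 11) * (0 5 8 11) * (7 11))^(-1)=(0 6 1 11 7 8 5)=[6, 11, 2, 3, 4, 0, 1, 8, 5, 9, 10, 7]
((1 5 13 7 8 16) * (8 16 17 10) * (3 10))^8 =(17)(1 7 5 16 13) =[0, 7, 2, 3, 4, 16, 6, 5, 8, 9, 10, 11, 12, 1, 14, 15, 13, 17]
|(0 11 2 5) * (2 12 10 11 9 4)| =15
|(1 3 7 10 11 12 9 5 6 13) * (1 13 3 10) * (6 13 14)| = 11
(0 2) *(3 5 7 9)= [2, 1, 0, 5, 4, 7, 6, 9, 8, 3]= (0 2)(3 5 7 9)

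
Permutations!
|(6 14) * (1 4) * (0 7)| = |(0 7)(1 4)(6 14)| = 2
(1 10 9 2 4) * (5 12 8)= [0, 10, 4, 3, 1, 12, 6, 7, 5, 2, 9, 11, 8]= (1 10 9 2 4)(5 12 8)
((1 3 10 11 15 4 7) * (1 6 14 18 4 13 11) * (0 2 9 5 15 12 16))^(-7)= (0 9 15 11 16 2 5 13 12)(1 10 3)(4 14 7 18 6)= [9, 10, 5, 1, 14, 13, 4, 18, 8, 15, 3, 16, 0, 12, 7, 11, 2, 17, 6]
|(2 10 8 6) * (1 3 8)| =|(1 3 8 6 2 10)| =6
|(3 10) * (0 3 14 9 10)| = |(0 3)(9 10 14)| = 6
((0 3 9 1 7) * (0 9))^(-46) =(1 9 7) =[0, 9, 2, 3, 4, 5, 6, 1, 8, 7]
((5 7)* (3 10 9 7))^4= [0, 1, 2, 5, 4, 7, 6, 9, 8, 10, 3]= (3 5 7 9 10)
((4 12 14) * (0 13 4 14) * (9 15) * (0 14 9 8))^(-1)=(0 8 15 9 14 12 4 13)=[8, 1, 2, 3, 13, 5, 6, 7, 15, 14, 10, 11, 4, 0, 12, 9]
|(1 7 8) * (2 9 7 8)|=6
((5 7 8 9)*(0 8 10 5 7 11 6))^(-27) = (0 5 9 6 10 8 11 7) = [5, 1, 2, 3, 4, 9, 10, 0, 11, 6, 8, 7]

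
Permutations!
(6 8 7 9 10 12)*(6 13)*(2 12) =(2 12 13 6 8 7 9 10) =[0, 1, 12, 3, 4, 5, 8, 9, 7, 10, 2, 11, 13, 6]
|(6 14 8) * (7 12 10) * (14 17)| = 12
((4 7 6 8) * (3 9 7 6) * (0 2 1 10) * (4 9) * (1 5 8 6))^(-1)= (0 10 1 4 3 7 9 8 5 2)= [10, 4, 0, 7, 3, 2, 6, 9, 5, 8, 1]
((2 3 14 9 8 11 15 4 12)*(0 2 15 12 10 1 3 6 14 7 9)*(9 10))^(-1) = [14, 10, 0, 1, 15, 5, 2, 3, 9, 4, 7, 8, 11, 13, 6, 12] = (0 14 6 2)(1 10 7 3)(4 15 12 11 8 9)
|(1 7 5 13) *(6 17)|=|(1 7 5 13)(6 17)|=4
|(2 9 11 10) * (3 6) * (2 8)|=10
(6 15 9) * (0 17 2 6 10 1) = (0 17 2 6 15 9 10 1) = [17, 0, 6, 3, 4, 5, 15, 7, 8, 10, 1, 11, 12, 13, 14, 9, 16, 2]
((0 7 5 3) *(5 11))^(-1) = (0 3 5 11 7) = [3, 1, 2, 5, 4, 11, 6, 0, 8, 9, 10, 7]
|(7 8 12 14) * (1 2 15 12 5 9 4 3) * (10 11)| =|(1 2 15 12 14 7 8 5 9 4 3)(10 11)| =22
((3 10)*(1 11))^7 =(1 11)(3 10) =[0, 11, 2, 10, 4, 5, 6, 7, 8, 9, 3, 1]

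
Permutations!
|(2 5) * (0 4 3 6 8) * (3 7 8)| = 4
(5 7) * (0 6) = (0 6)(5 7) = [6, 1, 2, 3, 4, 7, 0, 5]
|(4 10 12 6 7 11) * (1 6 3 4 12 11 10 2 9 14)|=11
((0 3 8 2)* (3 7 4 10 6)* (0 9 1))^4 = (0 6 9 4 8)(1 10 2 7 3) = [6, 10, 7, 1, 8, 5, 9, 3, 0, 4, 2]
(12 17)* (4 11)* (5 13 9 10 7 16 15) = [0, 1, 2, 3, 11, 13, 6, 16, 8, 10, 7, 4, 17, 9, 14, 5, 15, 12] = (4 11)(5 13 9 10 7 16 15)(12 17)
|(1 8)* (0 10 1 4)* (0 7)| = 6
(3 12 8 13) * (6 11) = (3 12 8 13)(6 11) = [0, 1, 2, 12, 4, 5, 11, 7, 13, 9, 10, 6, 8, 3]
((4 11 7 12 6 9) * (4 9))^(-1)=(4 6 12 7 11)=[0, 1, 2, 3, 6, 5, 12, 11, 8, 9, 10, 4, 7]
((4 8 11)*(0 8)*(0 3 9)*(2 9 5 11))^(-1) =[9, 1, 8, 4, 11, 3, 6, 7, 0, 2, 10, 5] =(0 9 2 8)(3 4 11 5)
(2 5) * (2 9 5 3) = (2 3)(5 9) = [0, 1, 3, 2, 4, 9, 6, 7, 8, 5]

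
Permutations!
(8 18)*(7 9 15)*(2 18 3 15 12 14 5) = (2 18 8 3 15 7 9 12 14 5) = [0, 1, 18, 15, 4, 2, 6, 9, 3, 12, 10, 11, 14, 13, 5, 7, 16, 17, 8]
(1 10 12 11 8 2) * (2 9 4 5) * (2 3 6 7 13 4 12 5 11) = [0, 10, 1, 6, 11, 3, 7, 13, 9, 12, 5, 8, 2, 4] = (1 10 5 3 6 7 13 4 11 8 9 12 2)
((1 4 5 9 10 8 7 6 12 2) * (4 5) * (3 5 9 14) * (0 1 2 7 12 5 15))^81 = (0 14 7 10)(1 3 6 8)(5 12 9 15) = [14, 3, 2, 6, 4, 12, 8, 10, 1, 15, 0, 11, 9, 13, 7, 5]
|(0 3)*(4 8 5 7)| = 4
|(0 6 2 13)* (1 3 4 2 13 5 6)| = |(0 1 3 4 2 5 6 13)| = 8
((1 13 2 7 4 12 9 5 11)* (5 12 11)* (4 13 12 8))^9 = (13)(1 8)(4 12)(9 11) = [0, 8, 2, 3, 12, 5, 6, 7, 1, 11, 10, 9, 4, 13]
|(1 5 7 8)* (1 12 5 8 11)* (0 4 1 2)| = |(0 4 1 8 12 5 7 11 2)| = 9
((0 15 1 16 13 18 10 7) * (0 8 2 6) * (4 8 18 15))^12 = (18)(0 8 6 4 2) = [8, 1, 0, 3, 2, 5, 4, 7, 6, 9, 10, 11, 12, 13, 14, 15, 16, 17, 18]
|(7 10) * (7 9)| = 3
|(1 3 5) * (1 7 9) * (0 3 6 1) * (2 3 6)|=8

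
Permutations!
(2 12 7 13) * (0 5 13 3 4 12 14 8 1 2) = (0 5 13)(1 2 14 8)(3 4 12 7) = [5, 2, 14, 4, 12, 13, 6, 3, 1, 9, 10, 11, 7, 0, 8]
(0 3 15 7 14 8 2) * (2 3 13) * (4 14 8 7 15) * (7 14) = (15)(0 13 2)(3 4 7 8) = [13, 1, 0, 4, 7, 5, 6, 8, 3, 9, 10, 11, 12, 2, 14, 15]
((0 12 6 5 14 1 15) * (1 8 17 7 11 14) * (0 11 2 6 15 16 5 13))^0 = (17) = [0, 1, 2, 3, 4, 5, 6, 7, 8, 9, 10, 11, 12, 13, 14, 15, 16, 17]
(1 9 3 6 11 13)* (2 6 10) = (1 9 3 10 2 6 11 13) = [0, 9, 6, 10, 4, 5, 11, 7, 8, 3, 2, 13, 12, 1]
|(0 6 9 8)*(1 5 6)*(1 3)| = |(0 3 1 5 6 9 8)| = 7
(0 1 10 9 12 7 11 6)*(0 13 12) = [1, 10, 2, 3, 4, 5, 13, 11, 8, 0, 9, 6, 7, 12] = (0 1 10 9)(6 13 12 7 11)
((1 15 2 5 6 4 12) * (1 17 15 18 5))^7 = (1 15 12 6 18 2 17 4 5) = [0, 15, 17, 3, 5, 1, 18, 7, 8, 9, 10, 11, 6, 13, 14, 12, 16, 4, 2]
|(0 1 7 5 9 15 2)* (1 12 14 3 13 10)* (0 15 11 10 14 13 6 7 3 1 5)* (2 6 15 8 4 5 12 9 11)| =16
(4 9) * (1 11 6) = (1 11 6)(4 9) = [0, 11, 2, 3, 9, 5, 1, 7, 8, 4, 10, 6]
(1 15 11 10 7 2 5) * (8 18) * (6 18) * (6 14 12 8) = (1 15 11 10 7 2 5)(6 18)(8 14 12) = [0, 15, 5, 3, 4, 1, 18, 2, 14, 9, 7, 10, 8, 13, 12, 11, 16, 17, 6]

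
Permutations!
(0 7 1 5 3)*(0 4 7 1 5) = (0 1)(3 4 7 5) = [1, 0, 2, 4, 7, 3, 6, 5]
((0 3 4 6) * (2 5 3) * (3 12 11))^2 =(0 5 11 4)(2 12 3 6) =[5, 1, 12, 6, 0, 11, 2, 7, 8, 9, 10, 4, 3]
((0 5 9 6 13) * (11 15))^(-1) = (0 13 6 9 5)(11 15) = [13, 1, 2, 3, 4, 0, 9, 7, 8, 5, 10, 15, 12, 6, 14, 11]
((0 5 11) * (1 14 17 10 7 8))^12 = (17) = [0, 1, 2, 3, 4, 5, 6, 7, 8, 9, 10, 11, 12, 13, 14, 15, 16, 17]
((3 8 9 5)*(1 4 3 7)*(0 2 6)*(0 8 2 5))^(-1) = (0 9 8 6 2 3 4 1 7 5) = [9, 7, 3, 4, 1, 0, 2, 5, 6, 8]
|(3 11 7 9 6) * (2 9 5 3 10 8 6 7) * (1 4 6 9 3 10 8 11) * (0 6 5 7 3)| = 11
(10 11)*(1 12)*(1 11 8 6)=(1 12 11 10 8 6)=[0, 12, 2, 3, 4, 5, 1, 7, 6, 9, 8, 10, 11]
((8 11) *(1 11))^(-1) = (1 8 11) = [0, 8, 2, 3, 4, 5, 6, 7, 11, 9, 10, 1]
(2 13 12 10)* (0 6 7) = (0 6 7)(2 13 12 10) = [6, 1, 13, 3, 4, 5, 7, 0, 8, 9, 2, 11, 10, 12]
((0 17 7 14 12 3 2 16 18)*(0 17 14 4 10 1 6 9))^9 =(0 4 2 9 7 3 6 17 12 1 18 14 10 16) =[4, 18, 9, 6, 2, 5, 17, 3, 8, 7, 16, 11, 1, 13, 10, 15, 0, 12, 14]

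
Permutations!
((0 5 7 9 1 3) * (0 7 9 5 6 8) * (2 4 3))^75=(1 5 3 2 9 7 4)=[0, 5, 9, 2, 1, 3, 6, 4, 8, 7]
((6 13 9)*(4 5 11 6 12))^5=(4 9 6 5 12 13 11)=[0, 1, 2, 3, 9, 12, 5, 7, 8, 6, 10, 4, 13, 11]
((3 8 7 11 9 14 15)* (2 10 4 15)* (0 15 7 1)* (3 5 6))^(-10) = (0 3 15 8 5 1 6)(2 11 10 9 4 14 7) = [3, 6, 11, 15, 14, 1, 0, 2, 5, 4, 9, 10, 12, 13, 7, 8]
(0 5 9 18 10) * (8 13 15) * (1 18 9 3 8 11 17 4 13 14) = (0 5 3 8 14 1 18 10)(4 13 15 11 17) = [5, 18, 2, 8, 13, 3, 6, 7, 14, 9, 0, 17, 12, 15, 1, 11, 16, 4, 10]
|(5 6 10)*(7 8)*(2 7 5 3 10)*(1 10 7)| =8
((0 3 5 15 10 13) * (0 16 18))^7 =(0 18 16 13 10 15 5 3) =[18, 1, 2, 0, 4, 3, 6, 7, 8, 9, 15, 11, 12, 10, 14, 5, 13, 17, 16]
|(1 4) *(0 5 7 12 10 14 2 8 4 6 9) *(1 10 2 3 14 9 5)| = 22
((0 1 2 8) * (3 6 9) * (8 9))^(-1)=(0 8 6 3 9 2 1)=[8, 0, 1, 9, 4, 5, 3, 7, 6, 2]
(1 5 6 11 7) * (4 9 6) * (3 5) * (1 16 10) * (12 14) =(1 3 5 4 9 6 11 7 16 10)(12 14) =[0, 3, 2, 5, 9, 4, 11, 16, 8, 6, 1, 7, 14, 13, 12, 15, 10]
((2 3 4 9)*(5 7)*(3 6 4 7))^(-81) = (2 9 4 6) = [0, 1, 9, 3, 6, 5, 2, 7, 8, 4]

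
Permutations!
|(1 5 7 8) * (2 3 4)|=12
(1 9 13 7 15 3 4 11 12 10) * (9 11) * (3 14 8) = (1 11 12 10)(3 4 9 13 7 15 14 8) = [0, 11, 2, 4, 9, 5, 6, 15, 3, 13, 1, 12, 10, 7, 8, 14]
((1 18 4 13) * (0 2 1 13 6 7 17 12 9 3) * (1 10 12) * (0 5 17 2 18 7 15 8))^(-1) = (0 8 15 6 4 18)(1 17 5 3 9 12 10 2 7) = [8, 17, 7, 9, 18, 3, 4, 1, 15, 12, 2, 11, 10, 13, 14, 6, 16, 5, 0]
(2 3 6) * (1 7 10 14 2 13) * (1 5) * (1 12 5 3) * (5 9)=(1 7 10 14 2)(3 6 13)(5 12 9)=[0, 7, 1, 6, 4, 12, 13, 10, 8, 5, 14, 11, 9, 3, 2]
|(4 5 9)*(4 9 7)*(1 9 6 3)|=12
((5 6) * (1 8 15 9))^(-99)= (1 8 15 9)(5 6)= [0, 8, 2, 3, 4, 6, 5, 7, 15, 1, 10, 11, 12, 13, 14, 9]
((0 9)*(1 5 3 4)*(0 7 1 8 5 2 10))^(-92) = (0 2 7)(1 9 10) = [2, 9, 7, 3, 4, 5, 6, 0, 8, 10, 1]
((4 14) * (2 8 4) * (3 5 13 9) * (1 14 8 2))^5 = (1 14)(3 5 13 9)(4 8) = [0, 14, 2, 5, 8, 13, 6, 7, 4, 3, 10, 11, 12, 9, 1]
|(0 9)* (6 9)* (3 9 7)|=5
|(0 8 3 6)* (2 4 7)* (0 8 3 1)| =15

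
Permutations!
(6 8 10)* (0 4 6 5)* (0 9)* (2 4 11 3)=[11, 1, 4, 2, 6, 9, 8, 7, 10, 0, 5, 3]=(0 11 3 2 4 6 8 10 5 9)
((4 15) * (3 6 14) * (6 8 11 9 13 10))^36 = (15)(3 13)(6 11)(8 10)(9 14) = [0, 1, 2, 13, 4, 5, 11, 7, 10, 14, 8, 6, 12, 3, 9, 15]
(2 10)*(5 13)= (2 10)(5 13)= [0, 1, 10, 3, 4, 13, 6, 7, 8, 9, 2, 11, 12, 5]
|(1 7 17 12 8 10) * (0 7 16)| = |(0 7 17 12 8 10 1 16)| = 8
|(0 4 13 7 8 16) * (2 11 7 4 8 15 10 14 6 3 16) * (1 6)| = |(0 8 2 11 7 15 10 14 1 6 3 16)(4 13)| = 12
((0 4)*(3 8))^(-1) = (0 4)(3 8) = [4, 1, 2, 8, 0, 5, 6, 7, 3]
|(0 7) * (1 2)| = |(0 7)(1 2)| = 2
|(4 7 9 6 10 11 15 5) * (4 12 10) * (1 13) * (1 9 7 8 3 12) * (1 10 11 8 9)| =42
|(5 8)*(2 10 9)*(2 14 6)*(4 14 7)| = 14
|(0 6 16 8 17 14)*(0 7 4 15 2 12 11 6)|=11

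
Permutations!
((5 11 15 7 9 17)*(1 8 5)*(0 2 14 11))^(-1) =(0 5 8 1 17 9 7 15 11 14 2) =[5, 17, 0, 3, 4, 8, 6, 15, 1, 7, 10, 14, 12, 13, 2, 11, 16, 9]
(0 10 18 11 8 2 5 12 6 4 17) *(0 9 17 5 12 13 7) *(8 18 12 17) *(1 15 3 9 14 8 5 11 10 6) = [6, 15, 17, 9, 11, 13, 4, 0, 2, 5, 12, 18, 1, 7, 8, 3, 16, 14, 10] = (0 6 4 11 18 10 12 1 15 3 9 5 13 7)(2 17 14 8)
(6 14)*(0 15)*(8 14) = [15, 1, 2, 3, 4, 5, 8, 7, 14, 9, 10, 11, 12, 13, 6, 0] = (0 15)(6 8 14)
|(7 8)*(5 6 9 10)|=4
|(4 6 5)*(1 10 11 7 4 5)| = 6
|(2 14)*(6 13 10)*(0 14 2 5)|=|(0 14 5)(6 13 10)|=3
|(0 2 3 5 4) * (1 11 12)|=|(0 2 3 5 4)(1 11 12)|=15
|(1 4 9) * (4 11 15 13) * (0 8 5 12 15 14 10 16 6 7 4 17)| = |(0 8 5 12 15 13 17)(1 11 14 10 16 6 7 4 9)| = 63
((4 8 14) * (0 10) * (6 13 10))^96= [0, 1, 2, 3, 4, 5, 6, 7, 8, 9, 10, 11, 12, 13, 14]= (14)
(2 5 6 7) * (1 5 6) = [0, 5, 6, 3, 4, 1, 7, 2] = (1 5)(2 6 7)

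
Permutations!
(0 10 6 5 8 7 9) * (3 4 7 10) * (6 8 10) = (0 3 4 7 9)(5 10 8 6) = [3, 1, 2, 4, 7, 10, 5, 9, 6, 0, 8]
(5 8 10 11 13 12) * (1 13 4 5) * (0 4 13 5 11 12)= (0 4 11 13)(1 5 8 10 12)= [4, 5, 2, 3, 11, 8, 6, 7, 10, 9, 12, 13, 1, 0]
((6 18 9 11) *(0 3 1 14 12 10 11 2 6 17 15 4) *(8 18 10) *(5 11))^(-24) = [2, 10, 0, 6, 9, 14, 3, 7, 17, 4, 1, 12, 11, 13, 5, 18, 16, 8, 15] = (0 2)(1 10)(3 6)(4 9)(5 14)(8 17)(11 12)(15 18)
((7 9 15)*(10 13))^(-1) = (7 15 9)(10 13) = [0, 1, 2, 3, 4, 5, 6, 15, 8, 7, 13, 11, 12, 10, 14, 9]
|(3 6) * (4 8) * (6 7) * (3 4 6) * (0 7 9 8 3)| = 10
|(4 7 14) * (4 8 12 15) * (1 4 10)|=8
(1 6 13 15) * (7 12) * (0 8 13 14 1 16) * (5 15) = (0 8 13 5 15 16)(1 6 14)(7 12) = [8, 6, 2, 3, 4, 15, 14, 12, 13, 9, 10, 11, 7, 5, 1, 16, 0]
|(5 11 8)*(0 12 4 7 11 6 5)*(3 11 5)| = 9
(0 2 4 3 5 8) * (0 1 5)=[2, 5, 4, 0, 3, 8, 6, 7, 1]=(0 2 4 3)(1 5 8)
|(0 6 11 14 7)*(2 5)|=10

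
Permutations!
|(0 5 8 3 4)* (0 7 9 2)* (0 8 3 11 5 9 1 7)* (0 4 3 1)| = 8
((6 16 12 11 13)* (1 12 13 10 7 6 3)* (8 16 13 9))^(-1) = (1 3 13 6 7 10 11 12)(8 9 16) = [0, 3, 2, 13, 4, 5, 7, 10, 9, 16, 11, 12, 1, 6, 14, 15, 8]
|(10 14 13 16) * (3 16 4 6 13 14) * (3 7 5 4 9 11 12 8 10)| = 10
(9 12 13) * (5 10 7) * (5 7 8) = (5 10 8)(9 12 13) = [0, 1, 2, 3, 4, 10, 6, 7, 5, 12, 8, 11, 13, 9]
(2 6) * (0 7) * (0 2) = (0 7 2 6) = [7, 1, 6, 3, 4, 5, 0, 2]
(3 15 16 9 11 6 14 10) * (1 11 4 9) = (1 11 6 14 10 3 15 16)(4 9) = [0, 11, 2, 15, 9, 5, 14, 7, 8, 4, 3, 6, 12, 13, 10, 16, 1]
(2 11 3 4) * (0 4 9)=(0 4 2 11 3 9)=[4, 1, 11, 9, 2, 5, 6, 7, 8, 0, 10, 3]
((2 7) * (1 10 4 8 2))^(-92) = (1 2 4)(7 8 10) = [0, 2, 4, 3, 1, 5, 6, 8, 10, 9, 7]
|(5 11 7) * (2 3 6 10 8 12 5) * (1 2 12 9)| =|(1 2 3 6 10 8 9)(5 11 7 12)| =28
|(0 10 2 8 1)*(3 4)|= 10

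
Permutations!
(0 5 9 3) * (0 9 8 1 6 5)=[0, 6, 2, 9, 4, 8, 5, 7, 1, 3]=(1 6 5 8)(3 9)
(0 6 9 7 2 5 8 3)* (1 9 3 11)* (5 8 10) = (0 6 3)(1 9 7 2 8 11)(5 10) = [6, 9, 8, 0, 4, 10, 3, 2, 11, 7, 5, 1]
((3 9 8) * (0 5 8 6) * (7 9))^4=(0 7 5 9 8 6 3)=[7, 1, 2, 0, 4, 9, 3, 5, 6, 8]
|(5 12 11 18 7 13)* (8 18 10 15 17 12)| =5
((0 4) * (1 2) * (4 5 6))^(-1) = (0 4 6 5)(1 2) = [4, 2, 1, 3, 6, 0, 5]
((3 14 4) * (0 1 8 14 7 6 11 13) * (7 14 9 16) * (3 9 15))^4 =(0 3 16 13 15 9 11 8 4 6 1 14 7) =[3, 14, 2, 16, 6, 5, 1, 0, 4, 11, 10, 8, 12, 15, 7, 9, 13]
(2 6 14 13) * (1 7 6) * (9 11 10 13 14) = [0, 7, 1, 3, 4, 5, 9, 6, 8, 11, 13, 10, 12, 2, 14] = (14)(1 7 6 9 11 10 13 2)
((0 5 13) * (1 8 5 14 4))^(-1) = (0 13 5 8 1 4 14) = [13, 4, 2, 3, 14, 8, 6, 7, 1, 9, 10, 11, 12, 5, 0]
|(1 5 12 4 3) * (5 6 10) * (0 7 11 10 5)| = 12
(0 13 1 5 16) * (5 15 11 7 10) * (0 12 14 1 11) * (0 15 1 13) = (5 16 12 14 13 11 7 10) = [0, 1, 2, 3, 4, 16, 6, 10, 8, 9, 5, 7, 14, 11, 13, 15, 12]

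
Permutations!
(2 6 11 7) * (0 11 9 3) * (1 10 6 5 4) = (0 11 7 2 5 4 1 10 6 9 3) = [11, 10, 5, 0, 1, 4, 9, 2, 8, 3, 6, 7]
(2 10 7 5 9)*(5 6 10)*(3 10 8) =(2 5 9)(3 10 7 6 8) =[0, 1, 5, 10, 4, 9, 8, 6, 3, 2, 7]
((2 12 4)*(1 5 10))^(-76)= (1 10 5)(2 4 12)= [0, 10, 4, 3, 12, 1, 6, 7, 8, 9, 5, 11, 2]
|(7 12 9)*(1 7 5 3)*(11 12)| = 7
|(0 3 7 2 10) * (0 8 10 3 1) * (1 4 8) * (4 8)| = 12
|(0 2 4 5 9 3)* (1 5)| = 7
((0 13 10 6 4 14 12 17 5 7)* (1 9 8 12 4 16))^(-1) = (0 7 5 17 12 8 9 1 16 6 10 13)(4 14) = [7, 16, 2, 3, 14, 17, 10, 5, 9, 1, 13, 11, 8, 0, 4, 15, 6, 12]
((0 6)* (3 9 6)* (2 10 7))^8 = [0, 1, 7, 3, 4, 5, 6, 10, 8, 9, 2] = (2 7 10)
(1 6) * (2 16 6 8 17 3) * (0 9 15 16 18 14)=(0 9 15 16 6 1 8 17 3 2 18 14)=[9, 8, 18, 2, 4, 5, 1, 7, 17, 15, 10, 11, 12, 13, 0, 16, 6, 3, 14]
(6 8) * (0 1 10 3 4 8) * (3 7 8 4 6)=(0 1 10 7 8 3 6)=[1, 10, 2, 6, 4, 5, 0, 8, 3, 9, 7]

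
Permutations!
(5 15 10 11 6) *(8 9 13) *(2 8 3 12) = (2 8 9 13 3 12)(5 15 10 11 6) = [0, 1, 8, 12, 4, 15, 5, 7, 9, 13, 11, 6, 2, 3, 14, 10]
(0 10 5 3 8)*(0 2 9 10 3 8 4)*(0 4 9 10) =(0 3 9)(2 10 5 8) =[3, 1, 10, 9, 4, 8, 6, 7, 2, 0, 5]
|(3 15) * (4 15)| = |(3 4 15)| = 3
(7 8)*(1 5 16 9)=(1 5 16 9)(7 8)=[0, 5, 2, 3, 4, 16, 6, 8, 7, 1, 10, 11, 12, 13, 14, 15, 9]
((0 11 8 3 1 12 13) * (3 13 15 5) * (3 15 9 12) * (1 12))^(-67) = (0 11 8 13)(1 3 12 9)(5 15) = [11, 3, 2, 12, 4, 15, 6, 7, 13, 1, 10, 8, 9, 0, 14, 5]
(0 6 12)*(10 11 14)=(0 6 12)(10 11 14)=[6, 1, 2, 3, 4, 5, 12, 7, 8, 9, 11, 14, 0, 13, 10]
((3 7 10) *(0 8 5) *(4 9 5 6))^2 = [6, 1, 2, 10, 5, 8, 9, 3, 4, 0, 7] = (0 6 9)(3 10 7)(4 5 8)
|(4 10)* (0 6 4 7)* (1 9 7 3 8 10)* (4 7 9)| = |(0 6 7)(1 4)(3 8 10)| = 6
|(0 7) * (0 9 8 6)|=|(0 7 9 8 6)|=5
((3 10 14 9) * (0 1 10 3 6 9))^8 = (14) = [0, 1, 2, 3, 4, 5, 6, 7, 8, 9, 10, 11, 12, 13, 14]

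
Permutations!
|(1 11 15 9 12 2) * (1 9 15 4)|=3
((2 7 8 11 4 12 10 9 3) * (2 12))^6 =(2 7 8 11 4)(3 10)(9 12) =[0, 1, 7, 10, 2, 5, 6, 8, 11, 12, 3, 4, 9]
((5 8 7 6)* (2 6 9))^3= (2 8)(5 9)(6 7)= [0, 1, 8, 3, 4, 9, 7, 6, 2, 5]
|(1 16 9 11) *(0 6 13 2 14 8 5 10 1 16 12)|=|(0 6 13 2 14 8 5 10 1 12)(9 11 16)|=30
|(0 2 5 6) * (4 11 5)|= 6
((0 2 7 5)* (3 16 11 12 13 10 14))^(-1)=(0 5 7 2)(3 14 10 13 12 11 16)=[5, 1, 0, 14, 4, 7, 6, 2, 8, 9, 13, 16, 11, 12, 10, 15, 3]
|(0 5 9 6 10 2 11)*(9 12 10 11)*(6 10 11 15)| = 12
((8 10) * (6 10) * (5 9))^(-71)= (5 9)(6 10 8)= [0, 1, 2, 3, 4, 9, 10, 7, 6, 5, 8]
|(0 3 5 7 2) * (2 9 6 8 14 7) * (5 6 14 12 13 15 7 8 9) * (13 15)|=|(0 3 6 9 14 8 12 15 7 5 2)|=11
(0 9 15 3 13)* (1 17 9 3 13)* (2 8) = (0 3 1 17 9 15 13)(2 8) = [3, 17, 8, 1, 4, 5, 6, 7, 2, 15, 10, 11, 12, 0, 14, 13, 16, 9]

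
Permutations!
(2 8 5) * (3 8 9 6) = (2 9 6 3 8 5) = [0, 1, 9, 8, 4, 2, 3, 7, 5, 6]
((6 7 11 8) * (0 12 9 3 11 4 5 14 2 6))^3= (0 3)(2 4)(5 6)(7 14)(8 9)(11 12)= [3, 1, 4, 0, 2, 6, 5, 14, 9, 8, 10, 12, 11, 13, 7]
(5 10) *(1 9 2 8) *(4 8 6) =(1 9 2 6 4 8)(5 10) =[0, 9, 6, 3, 8, 10, 4, 7, 1, 2, 5]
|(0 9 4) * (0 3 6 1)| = 6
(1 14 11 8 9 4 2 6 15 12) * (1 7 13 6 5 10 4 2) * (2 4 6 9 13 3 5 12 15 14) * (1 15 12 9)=[0, 2, 9, 5, 15, 10, 14, 3, 13, 4, 6, 8, 7, 1, 11, 12]=(1 2 9 4 15 12 7 3 5 10 6 14 11 8 13)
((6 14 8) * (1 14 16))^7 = [0, 8, 2, 3, 4, 5, 1, 7, 16, 9, 10, 11, 12, 13, 6, 15, 14] = (1 8 16 14 6)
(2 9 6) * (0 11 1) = (0 11 1)(2 9 6) = [11, 0, 9, 3, 4, 5, 2, 7, 8, 6, 10, 1]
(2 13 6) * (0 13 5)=[13, 1, 5, 3, 4, 0, 2, 7, 8, 9, 10, 11, 12, 6]=(0 13 6 2 5)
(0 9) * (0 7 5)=[9, 1, 2, 3, 4, 0, 6, 5, 8, 7]=(0 9 7 5)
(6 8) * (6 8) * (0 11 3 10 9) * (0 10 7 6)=(0 11 3 7 6)(9 10)=[11, 1, 2, 7, 4, 5, 0, 6, 8, 10, 9, 3]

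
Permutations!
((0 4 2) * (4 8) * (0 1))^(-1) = (0 1 2 4 8) = [1, 2, 4, 3, 8, 5, 6, 7, 0]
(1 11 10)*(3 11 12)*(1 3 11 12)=(3 12 11 10)=[0, 1, 2, 12, 4, 5, 6, 7, 8, 9, 3, 10, 11]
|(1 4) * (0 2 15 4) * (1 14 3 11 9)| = |(0 2 15 4 14 3 11 9 1)| = 9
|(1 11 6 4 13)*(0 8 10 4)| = |(0 8 10 4 13 1 11 6)| = 8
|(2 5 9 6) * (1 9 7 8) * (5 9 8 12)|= |(1 8)(2 9 6)(5 7 12)|= 6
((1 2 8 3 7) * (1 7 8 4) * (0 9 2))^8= (0 4 9 1 2)= [4, 2, 0, 3, 9, 5, 6, 7, 8, 1]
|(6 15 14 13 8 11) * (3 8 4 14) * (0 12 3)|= |(0 12 3 8 11 6 15)(4 14 13)|= 21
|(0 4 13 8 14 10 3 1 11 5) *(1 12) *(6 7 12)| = |(0 4 13 8 14 10 3 6 7 12 1 11 5)| = 13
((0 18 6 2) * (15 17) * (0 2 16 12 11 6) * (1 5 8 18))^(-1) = (0 18 8 5 1)(6 11 12 16)(15 17) = [18, 0, 2, 3, 4, 1, 11, 7, 5, 9, 10, 12, 16, 13, 14, 17, 6, 15, 8]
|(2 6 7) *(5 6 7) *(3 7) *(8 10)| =|(2 3 7)(5 6)(8 10)| =6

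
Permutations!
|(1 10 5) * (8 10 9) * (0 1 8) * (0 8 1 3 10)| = 7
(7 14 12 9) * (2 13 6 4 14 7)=(2 13 6 4 14 12 9)=[0, 1, 13, 3, 14, 5, 4, 7, 8, 2, 10, 11, 9, 6, 12]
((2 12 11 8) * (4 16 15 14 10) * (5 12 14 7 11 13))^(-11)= (2 11 15 4 14 8 7 16 10)(5 12 13)= [0, 1, 11, 3, 14, 12, 6, 16, 7, 9, 2, 15, 13, 5, 8, 4, 10]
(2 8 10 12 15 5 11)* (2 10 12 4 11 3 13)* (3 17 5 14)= (2 8 12 15 14 3 13)(4 11 10)(5 17)= [0, 1, 8, 13, 11, 17, 6, 7, 12, 9, 4, 10, 15, 2, 3, 14, 16, 5]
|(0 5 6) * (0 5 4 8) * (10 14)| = |(0 4 8)(5 6)(10 14)| = 6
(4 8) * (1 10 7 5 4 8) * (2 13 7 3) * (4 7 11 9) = (1 10 3 2 13 11 9 4)(5 7) = [0, 10, 13, 2, 1, 7, 6, 5, 8, 4, 3, 9, 12, 11]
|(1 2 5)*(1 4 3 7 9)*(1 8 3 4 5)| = |(1 2)(3 7 9 8)| = 4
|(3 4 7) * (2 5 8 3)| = |(2 5 8 3 4 7)| = 6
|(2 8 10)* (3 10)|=|(2 8 3 10)|=4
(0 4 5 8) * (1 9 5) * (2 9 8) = (0 4 1 8)(2 9 5) = [4, 8, 9, 3, 1, 2, 6, 7, 0, 5]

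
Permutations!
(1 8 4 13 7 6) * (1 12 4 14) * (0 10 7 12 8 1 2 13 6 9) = [10, 1, 13, 3, 6, 5, 8, 9, 14, 0, 7, 11, 4, 12, 2] = (0 10 7 9)(2 13 12 4 6 8 14)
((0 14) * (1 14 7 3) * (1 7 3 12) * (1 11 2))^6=[1, 11, 12, 14, 4, 5, 6, 0, 8, 9, 10, 7, 3, 13, 2]=(0 1 11 7)(2 12 3 14)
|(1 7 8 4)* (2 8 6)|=6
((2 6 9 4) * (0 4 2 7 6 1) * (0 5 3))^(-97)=(0 7 9 1 3 4 6 2 5)=[7, 3, 5, 4, 6, 0, 2, 9, 8, 1]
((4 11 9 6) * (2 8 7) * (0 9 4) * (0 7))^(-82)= (11)(0 6 2)(7 8 9)= [6, 1, 0, 3, 4, 5, 2, 8, 9, 7, 10, 11]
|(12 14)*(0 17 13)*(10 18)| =|(0 17 13)(10 18)(12 14)| =6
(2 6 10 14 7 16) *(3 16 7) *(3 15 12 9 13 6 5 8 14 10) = [0, 1, 5, 16, 4, 8, 3, 7, 14, 13, 10, 11, 9, 6, 15, 12, 2] = (2 5 8 14 15 12 9 13 6 3 16)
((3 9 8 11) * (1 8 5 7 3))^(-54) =(11)(3 5)(7 9) =[0, 1, 2, 5, 4, 3, 6, 9, 8, 7, 10, 11]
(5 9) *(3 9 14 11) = [0, 1, 2, 9, 4, 14, 6, 7, 8, 5, 10, 3, 12, 13, 11] = (3 9 5 14 11)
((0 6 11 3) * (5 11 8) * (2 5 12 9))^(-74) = [11, 1, 12, 5, 4, 9, 3, 7, 0, 8, 10, 2, 6] = (0 11 2 12 6 3 5 9 8)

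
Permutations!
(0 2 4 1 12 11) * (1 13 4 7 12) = (0 2 7 12 11)(4 13) = [2, 1, 7, 3, 13, 5, 6, 12, 8, 9, 10, 0, 11, 4]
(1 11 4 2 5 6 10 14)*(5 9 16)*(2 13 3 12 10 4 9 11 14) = (1 14)(2 11 9 16 5 6 4 13 3 12 10) = [0, 14, 11, 12, 13, 6, 4, 7, 8, 16, 2, 9, 10, 3, 1, 15, 5]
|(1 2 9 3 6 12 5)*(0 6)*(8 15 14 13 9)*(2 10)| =|(0 6 12 5 1 10 2 8 15 14 13 9 3)| =13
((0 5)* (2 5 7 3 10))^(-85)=(0 5 2 10 3 7)=[5, 1, 10, 7, 4, 2, 6, 0, 8, 9, 3]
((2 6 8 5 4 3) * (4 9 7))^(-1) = (2 3 4 7 9 5 8 6) = [0, 1, 3, 4, 7, 8, 2, 9, 6, 5]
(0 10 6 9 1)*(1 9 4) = (0 10 6 4 1) = [10, 0, 2, 3, 1, 5, 4, 7, 8, 9, 6]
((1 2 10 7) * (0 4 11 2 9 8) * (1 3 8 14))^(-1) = (0 8 3 7 10 2 11 4)(1 14 9) = [8, 14, 11, 7, 0, 5, 6, 10, 3, 1, 2, 4, 12, 13, 9]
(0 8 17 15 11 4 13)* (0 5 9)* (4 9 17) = (0 8 4 13 5 17 15 11 9) = [8, 1, 2, 3, 13, 17, 6, 7, 4, 0, 10, 9, 12, 5, 14, 11, 16, 15]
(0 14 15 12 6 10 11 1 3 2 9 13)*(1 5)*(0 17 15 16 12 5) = (0 14 16 12 6 10 11)(1 3 2 9 13 17 15 5) = [14, 3, 9, 2, 4, 1, 10, 7, 8, 13, 11, 0, 6, 17, 16, 5, 12, 15]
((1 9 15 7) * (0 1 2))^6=(15)=[0, 1, 2, 3, 4, 5, 6, 7, 8, 9, 10, 11, 12, 13, 14, 15]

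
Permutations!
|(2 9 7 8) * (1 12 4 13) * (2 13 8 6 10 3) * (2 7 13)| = 28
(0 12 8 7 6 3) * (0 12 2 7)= (0 2 7 6 3 12 8)= [2, 1, 7, 12, 4, 5, 3, 6, 0, 9, 10, 11, 8]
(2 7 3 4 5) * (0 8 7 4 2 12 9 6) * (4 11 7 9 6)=(0 8 9 4 5 12 6)(2 11 7 3)=[8, 1, 11, 2, 5, 12, 0, 3, 9, 4, 10, 7, 6]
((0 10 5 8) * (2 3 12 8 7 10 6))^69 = [3, 1, 8, 0, 4, 5, 12, 7, 2, 9, 10, 11, 6] = (0 3)(2 8)(6 12)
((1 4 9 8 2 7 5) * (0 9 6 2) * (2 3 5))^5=(0 8 9)(2 7)=[8, 1, 7, 3, 4, 5, 6, 2, 9, 0]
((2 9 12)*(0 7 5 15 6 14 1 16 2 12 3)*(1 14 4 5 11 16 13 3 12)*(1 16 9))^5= (0 16)(1 11)(2 7)(3 12)(4 5 15 6)(9 13)= [16, 11, 7, 12, 5, 15, 4, 2, 8, 13, 10, 1, 3, 9, 14, 6, 0]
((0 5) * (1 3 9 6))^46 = (1 9)(3 6) = [0, 9, 2, 6, 4, 5, 3, 7, 8, 1]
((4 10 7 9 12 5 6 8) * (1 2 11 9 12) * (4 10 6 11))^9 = (1 11 12 10 6 2 9 5 7 8 4) = [0, 11, 9, 3, 1, 7, 2, 8, 4, 5, 6, 12, 10]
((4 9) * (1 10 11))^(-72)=(11)=[0, 1, 2, 3, 4, 5, 6, 7, 8, 9, 10, 11]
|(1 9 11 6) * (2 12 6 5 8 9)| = |(1 2 12 6)(5 8 9 11)| = 4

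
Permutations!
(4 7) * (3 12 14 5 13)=[0, 1, 2, 12, 7, 13, 6, 4, 8, 9, 10, 11, 14, 3, 5]=(3 12 14 5 13)(4 7)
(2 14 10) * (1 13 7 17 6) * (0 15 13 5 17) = (0 15 13 7)(1 5 17 6)(2 14 10) = [15, 5, 14, 3, 4, 17, 1, 0, 8, 9, 2, 11, 12, 7, 10, 13, 16, 6]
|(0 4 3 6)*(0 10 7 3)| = 4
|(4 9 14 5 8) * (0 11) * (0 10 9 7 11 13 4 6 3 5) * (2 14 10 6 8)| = 10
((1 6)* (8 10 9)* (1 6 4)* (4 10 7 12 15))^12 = (1 7)(4 8)(9 15)(10 12) = [0, 7, 2, 3, 8, 5, 6, 1, 4, 15, 12, 11, 10, 13, 14, 9]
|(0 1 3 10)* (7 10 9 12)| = |(0 1 3 9 12 7 10)| = 7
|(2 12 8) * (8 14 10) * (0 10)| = |(0 10 8 2 12 14)| = 6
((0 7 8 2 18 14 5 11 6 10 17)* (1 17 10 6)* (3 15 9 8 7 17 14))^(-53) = (0 17)(1 11 5 14)(2 18 3 15 9 8) = [17, 11, 18, 15, 4, 14, 6, 7, 2, 8, 10, 5, 12, 13, 1, 9, 16, 0, 3]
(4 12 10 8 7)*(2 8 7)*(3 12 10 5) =(2 8)(3 12 5)(4 10 7) =[0, 1, 8, 12, 10, 3, 6, 4, 2, 9, 7, 11, 5]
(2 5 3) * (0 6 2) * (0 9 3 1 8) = [6, 8, 5, 9, 4, 1, 2, 7, 0, 3] = (0 6 2 5 1 8)(3 9)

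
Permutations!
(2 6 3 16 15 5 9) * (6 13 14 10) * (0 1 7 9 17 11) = (0 1 7 9 2 13 14 10 6 3 16 15 5 17 11) = [1, 7, 13, 16, 4, 17, 3, 9, 8, 2, 6, 0, 12, 14, 10, 5, 15, 11]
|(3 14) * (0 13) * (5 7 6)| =6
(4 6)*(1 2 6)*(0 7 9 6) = (0 7 9 6 4 1 2) = [7, 2, 0, 3, 1, 5, 4, 9, 8, 6]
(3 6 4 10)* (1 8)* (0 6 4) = (0 6)(1 8)(3 4 10) = [6, 8, 2, 4, 10, 5, 0, 7, 1, 9, 3]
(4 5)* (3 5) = (3 5 4) = [0, 1, 2, 5, 3, 4]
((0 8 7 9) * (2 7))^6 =(0 8 2 7 9) =[8, 1, 7, 3, 4, 5, 6, 9, 2, 0]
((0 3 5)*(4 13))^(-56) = (13)(0 3 5) = [3, 1, 2, 5, 4, 0, 6, 7, 8, 9, 10, 11, 12, 13]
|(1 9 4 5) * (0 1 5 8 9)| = 6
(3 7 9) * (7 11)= (3 11 7 9)= [0, 1, 2, 11, 4, 5, 6, 9, 8, 3, 10, 7]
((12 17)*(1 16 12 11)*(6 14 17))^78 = (1 16 12 6 14 17 11) = [0, 16, 2, 3, 4, 5, 14, 7, 8, 9, 10, 1, 6, 13, 17, 15, 12, 11]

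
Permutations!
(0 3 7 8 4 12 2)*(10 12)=(0 3 7 8 4 10 12 2)=[3, 1, 0, 7, 10, 5, 6, 8, 4, 9, 12, 11, 2]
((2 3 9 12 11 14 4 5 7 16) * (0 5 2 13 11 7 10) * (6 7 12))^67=(0 5 10)(2 11 7 3 14 16 9 4 13 6)=[5, 1, 11, 14, 13, 10, 2, 3, 8, 4, 0, 7, 12, 6, 16, 15, 9]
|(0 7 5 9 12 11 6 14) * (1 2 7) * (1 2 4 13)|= |(0 2 7 5 9 12 11 6 14)(1 4 13)|= 9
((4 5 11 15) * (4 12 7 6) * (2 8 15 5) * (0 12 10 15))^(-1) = (0 8 2 4 6 7 12)(5 11)(10 15) = [8, 1, 4, 3, 6, 11, 7, 12, 2, 9, 15, 5, 0, 13, 14, 10]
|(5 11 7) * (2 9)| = 6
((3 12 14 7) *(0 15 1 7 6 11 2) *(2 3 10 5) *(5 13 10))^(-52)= (0 1 5)(2 15 7)(3 6 12 11 14)= [1, 5, 15, 6, 4, 0, 12, 2, 8, 9, 10, 14, 11, 13, 3, 7]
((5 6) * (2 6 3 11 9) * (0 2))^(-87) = (0 3 2 11 6 9 5) = [3, 1, 11, 2, 4, 0, 9, 7, 8, 5, 10, 6]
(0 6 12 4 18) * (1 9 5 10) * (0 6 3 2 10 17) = (0 3 2 10 1 9 5 17)(4 18 6 12) = [3, 9, 10, 2, 18, 17, 12, 7, 8, 5, 1, 11, 4, 13, 14, 15, 16, 0, 6]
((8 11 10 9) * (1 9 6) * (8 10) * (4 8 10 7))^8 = [0, 1, 2, 3, 4, 5, 6, 7, 8, 9, 10, 11] = (11)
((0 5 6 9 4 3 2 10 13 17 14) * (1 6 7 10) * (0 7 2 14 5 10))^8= (0 9 17 14 1 10 4 5 7 6 13 3 2)= [9, 10, 0, 2, 5, 7, 13, 6, 8, 17, 4, 11, 12, 3, 1, 15, 16, 14]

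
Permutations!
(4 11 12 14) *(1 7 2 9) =(1 7 2 9)(4 11 12 14) =[0, 7, 9, 3, 11, 5, 6, 2, 8, 1, 10, 12, 14, 13, 4]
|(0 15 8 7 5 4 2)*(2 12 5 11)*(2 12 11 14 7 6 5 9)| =10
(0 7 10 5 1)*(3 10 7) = (0 3 10 5 1) = [3, 0, 2, 10, 4, 1, 6, 7, 8, 9, 5]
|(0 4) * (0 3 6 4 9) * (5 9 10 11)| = 15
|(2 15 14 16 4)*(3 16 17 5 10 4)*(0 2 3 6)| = 11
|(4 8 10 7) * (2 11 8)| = |(2 11 8 10 7 4)| = 6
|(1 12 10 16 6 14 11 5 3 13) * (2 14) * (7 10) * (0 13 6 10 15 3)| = |(0 13 1 12 7 15 3 6 2 14 11 5)(10 16)| = 12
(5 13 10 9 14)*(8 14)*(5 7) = (5 13 10 9 8 14 7) = [0, 1, 2, 3, 4, 13, 6, 5, 14, 8, 9, 11, 12, 10, 7]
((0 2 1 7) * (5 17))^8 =[0, 1, 2, 3, 4, 5, 6, 7, 8, 9, 10, 11, 12, 13, 14, 15, 16, 17] =(17)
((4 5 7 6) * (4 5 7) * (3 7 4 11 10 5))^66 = (11) = [0, 1, 2, 3, 4, 5, 6, 7, 8, 9, 10, 11]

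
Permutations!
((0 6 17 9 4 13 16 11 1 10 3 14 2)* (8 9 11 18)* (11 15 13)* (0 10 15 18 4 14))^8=(0 10 14 8 17)(1 13 4)(2 9 18 6 3)(11 15 16)=[10, 13, 9, 2, 1, 5, 3, 7, 17, 18, 14, 15, 12, 4, 8, 16, 11, 0, 6]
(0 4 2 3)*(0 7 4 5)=(0 5)(2 3 7 4)=[5, 1, 3, 7, 2, 0, 6, 4]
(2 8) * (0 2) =[2, 1, 8, 3, 4, 5, 6, 7, 0] =(0 2 8)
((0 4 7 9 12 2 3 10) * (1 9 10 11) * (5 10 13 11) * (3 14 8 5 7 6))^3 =(0 3 11 12 8)(1 2 5 4 7)(6 13 9 14 10) =[3, 2, 5, 11, 7, 4, 13, 1, 0, 14, 6, 12, 8, 9, 10]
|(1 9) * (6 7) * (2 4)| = 2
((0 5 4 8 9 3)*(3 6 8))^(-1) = (0 3 4 5)(6 9 8) = [3, 1, 2, 4, 5, 0, 9, 7, 6, 8]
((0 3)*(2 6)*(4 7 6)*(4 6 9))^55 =(0 3)(2 6)(4 7 9) =[3, 1, 6, 0, 7, 5, 2, 9, 8, 4]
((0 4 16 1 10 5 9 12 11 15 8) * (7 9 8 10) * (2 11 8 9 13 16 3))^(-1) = (0 8 12 9 5 10 15 11 2 3 4)(1 16 13 7) = [8, 16, 3, 4, 0, 10, 6, 1, 12, 5, 15, 2, 9, 7, 14, 11, 13]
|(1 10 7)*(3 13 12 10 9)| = |(1 9 3 13 12 10 7)| = 7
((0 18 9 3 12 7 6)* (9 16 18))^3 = (0 12)(3 6)(7 9)(16 18) = [12, 1, 2, 6, 4, 5, 3, 9, 8, 7, 10, 11, 0, 13, 14, 15, 18, 17, 16]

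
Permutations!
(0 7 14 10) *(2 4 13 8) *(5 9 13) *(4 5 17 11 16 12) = (0 7 14 10)(2 5 9 13 8)(4 17 11 16 12) = [7, 1, 5, 3, 17, 9, 6, 14, 2, 13, 0, 16, 4, 8, 10, 15, 12, 11]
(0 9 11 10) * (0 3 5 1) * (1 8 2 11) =(0 9 1)(2 11 10 3 5 8) =[9, 0, 11, 5, 4, 8, 6, 7, 2, 1, 3, 10]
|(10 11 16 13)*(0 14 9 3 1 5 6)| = |(0 14 9 3 1 5 6)(10 11 16 13)| = 28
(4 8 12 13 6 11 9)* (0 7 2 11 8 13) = (0 7 2 11 9 4 13 6 8 12) = [7, 1, 11, 3, 13, 5, 8, 2, 12, 4, 10, 9, 0, 6]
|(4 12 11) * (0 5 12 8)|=6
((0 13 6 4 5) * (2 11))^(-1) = [5, 1, 11, 3, 6, 4, 13, 7, 8, 9, 10, 2, 12, 0] = (0 5 4 6 13)(2 11)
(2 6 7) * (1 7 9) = (1 7 2 6 9) = [0, 7, 6, 3, 4, 5, 9, 2, 8, 1]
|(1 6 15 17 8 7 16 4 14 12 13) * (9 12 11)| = |(1 6 15 17 8 7 16 4 14 11 9 12 13)| = 13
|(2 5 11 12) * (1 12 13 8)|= 7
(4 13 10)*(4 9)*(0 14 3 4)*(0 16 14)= (3 4 13 10 9 16 14)= [0, 1, 2, 4, 13, 5, 6, 7, 8, 16, 9, 11, 12, 10, 3, 15, 14]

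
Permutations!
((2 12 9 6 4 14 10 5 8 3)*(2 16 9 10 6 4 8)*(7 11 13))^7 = (16)(2 5 10 12)(7 11 13) = [0, 1, 5, 3, 4, 10, 6, 11, 8, 9, 12, 13, 2, 7, 14, 15, 16]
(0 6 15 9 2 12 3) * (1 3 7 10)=[6, 3, 12, 0, 4, 5, 15, 10, 8, 2, 1, 11, 7, 13, 14, 9]=(0 6 15 9 2 12 7 10 1 3)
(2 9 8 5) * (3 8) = (2 9 3 8 5) = [0, 1, 9, 8, 4, 2, 6, 7, 5, 3]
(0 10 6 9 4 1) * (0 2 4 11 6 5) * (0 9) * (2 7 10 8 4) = (0 8 4 1 7 10 5 9 11 6) = [8, 7, 2, 3, 1, 9, 0, 10, 4, 11, 5, 6]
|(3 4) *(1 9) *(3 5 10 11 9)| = |(1 3 4 5 10 11 9)| = 7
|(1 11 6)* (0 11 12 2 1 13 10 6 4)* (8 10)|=12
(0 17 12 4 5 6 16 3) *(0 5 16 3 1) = (0 17 12 4 16 1)(3 5 6) = [17, 0, 2, 5, 16, 6, 3, 7, 8, 9, 10, 11, 4, 13, 14, 15, 1, 12]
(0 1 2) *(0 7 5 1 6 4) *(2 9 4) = [6, 9, 7, 3, 0, 1, 2, 5, 8, 4] = (0 6 2 7 5 1 9 4)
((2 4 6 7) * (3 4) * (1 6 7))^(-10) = (2 4)(3 7) = [0, 1, 4, 7, 2, 5, 6, 3]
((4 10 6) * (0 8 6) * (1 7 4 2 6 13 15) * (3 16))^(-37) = (0 15 4 8 1 10 13 7)(2 6)(3 16) = [15, 10, 6, 16, 8, 5, 2, 0, 1, 9, 13, 11, 12, 7, 14, 4, 3]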